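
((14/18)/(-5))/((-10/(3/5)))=7/750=0.01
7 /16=0.44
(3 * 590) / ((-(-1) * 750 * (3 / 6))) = 118 / 25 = 4.72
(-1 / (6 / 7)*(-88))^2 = 94864 / 9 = 10540.44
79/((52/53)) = 4187/52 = 80.52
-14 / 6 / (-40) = 7 / 120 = 0.06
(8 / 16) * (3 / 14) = 3 / 28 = 0.11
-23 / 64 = -0.36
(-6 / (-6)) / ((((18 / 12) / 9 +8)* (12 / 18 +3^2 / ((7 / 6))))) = 9 / 616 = 0.01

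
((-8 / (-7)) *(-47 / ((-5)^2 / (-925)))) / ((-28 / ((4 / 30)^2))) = -13912 / 11025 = -1.26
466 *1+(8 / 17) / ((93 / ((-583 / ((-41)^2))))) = 1238465362 / 2657661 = 466.00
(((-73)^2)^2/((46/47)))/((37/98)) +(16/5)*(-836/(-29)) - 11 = 9483176633966/123395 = 76852195.26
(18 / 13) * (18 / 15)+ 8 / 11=1708 / 715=2.39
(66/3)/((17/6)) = 132/17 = 7.76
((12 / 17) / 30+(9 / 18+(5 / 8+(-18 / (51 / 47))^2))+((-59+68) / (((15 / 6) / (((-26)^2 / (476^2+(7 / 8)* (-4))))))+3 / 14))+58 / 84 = 277.23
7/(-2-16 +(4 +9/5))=-35/61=-0.57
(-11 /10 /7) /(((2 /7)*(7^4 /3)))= -33 /48020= -0.00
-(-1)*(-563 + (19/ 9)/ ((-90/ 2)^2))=-10260656/ 18225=-563.00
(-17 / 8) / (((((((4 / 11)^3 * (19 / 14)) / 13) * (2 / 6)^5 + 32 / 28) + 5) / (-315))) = 31522103613 / 289279448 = 108.97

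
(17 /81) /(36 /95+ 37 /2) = 190 /17091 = 0.01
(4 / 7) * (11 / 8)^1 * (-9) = -99 / 14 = -7.07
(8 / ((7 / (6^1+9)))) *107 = 12840 / 7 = 1834.29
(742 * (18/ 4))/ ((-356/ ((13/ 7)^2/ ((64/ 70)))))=-403065/ 11392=-35.38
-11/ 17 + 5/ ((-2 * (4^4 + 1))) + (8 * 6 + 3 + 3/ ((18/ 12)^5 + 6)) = 64064971/ 1267010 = 50.56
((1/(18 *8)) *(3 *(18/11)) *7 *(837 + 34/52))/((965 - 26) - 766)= 457359/395824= 1.16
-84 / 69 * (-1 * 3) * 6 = 504 / 23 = 21.91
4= 4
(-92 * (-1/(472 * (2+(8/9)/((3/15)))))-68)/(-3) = 465185/20532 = 22.66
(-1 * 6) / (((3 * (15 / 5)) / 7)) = -14 / 3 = -4.67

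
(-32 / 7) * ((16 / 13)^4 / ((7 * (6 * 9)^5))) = -65536 / 20081137508523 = -0.00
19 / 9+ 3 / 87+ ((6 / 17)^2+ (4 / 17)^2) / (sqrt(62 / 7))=26*sqrt(434) / 8959+ 560 / 261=2.21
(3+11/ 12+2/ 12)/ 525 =7/ 900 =0.01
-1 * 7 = -7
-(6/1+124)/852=-65/426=-0.15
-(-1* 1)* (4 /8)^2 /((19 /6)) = 3 /38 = 0.08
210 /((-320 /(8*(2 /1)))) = -21 /2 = -10.50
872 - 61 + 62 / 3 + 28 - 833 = 80 / 3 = 26.67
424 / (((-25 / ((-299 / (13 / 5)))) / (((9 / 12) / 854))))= 3657 / 2135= 1.71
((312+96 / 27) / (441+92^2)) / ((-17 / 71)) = -40328 / 272493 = -0.15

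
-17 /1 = -17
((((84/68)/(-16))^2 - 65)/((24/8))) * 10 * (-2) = 24042595/55488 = 433.29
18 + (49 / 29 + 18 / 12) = 1229 / 58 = 21.19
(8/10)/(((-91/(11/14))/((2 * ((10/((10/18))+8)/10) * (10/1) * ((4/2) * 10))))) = -352/49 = -7.18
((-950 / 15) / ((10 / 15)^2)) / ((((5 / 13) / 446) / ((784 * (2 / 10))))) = -25910102.40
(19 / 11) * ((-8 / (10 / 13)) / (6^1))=-494 / 165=-2.99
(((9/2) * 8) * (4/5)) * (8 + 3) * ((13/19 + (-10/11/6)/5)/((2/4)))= 7872/19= 414.32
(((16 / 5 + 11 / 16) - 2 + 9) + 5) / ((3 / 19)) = 24149 / 240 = 100.62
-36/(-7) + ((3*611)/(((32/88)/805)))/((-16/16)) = -113618361/28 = -4057798.61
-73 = -73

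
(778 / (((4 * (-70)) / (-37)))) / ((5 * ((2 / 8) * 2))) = 14393 / 350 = 41.12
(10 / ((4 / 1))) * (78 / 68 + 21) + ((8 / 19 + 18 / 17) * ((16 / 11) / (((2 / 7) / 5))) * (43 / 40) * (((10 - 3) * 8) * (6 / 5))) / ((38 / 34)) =3362078619 / 1350140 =2490.17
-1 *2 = -2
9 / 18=1 / 2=0.50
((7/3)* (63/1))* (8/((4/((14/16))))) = 1029/4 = 257.25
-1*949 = -949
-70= -70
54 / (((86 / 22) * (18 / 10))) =330 / 43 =7.67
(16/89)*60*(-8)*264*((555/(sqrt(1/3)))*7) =-7876915200*sqrt(3)/89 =-153294576.78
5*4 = 20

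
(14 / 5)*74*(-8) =-8288 / 5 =-1657.60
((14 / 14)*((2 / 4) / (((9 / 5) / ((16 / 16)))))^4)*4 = 625 / 26244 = 0.02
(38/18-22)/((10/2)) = -179/45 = -3.98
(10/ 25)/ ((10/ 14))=14/ 25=0.56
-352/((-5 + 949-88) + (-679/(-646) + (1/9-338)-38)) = -2046528/2797477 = -0.73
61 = 61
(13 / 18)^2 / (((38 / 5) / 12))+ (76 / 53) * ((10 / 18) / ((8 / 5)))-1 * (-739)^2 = -14848447939 / 27189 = -546119.68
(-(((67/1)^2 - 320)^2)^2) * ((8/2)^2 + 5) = -6343761914169141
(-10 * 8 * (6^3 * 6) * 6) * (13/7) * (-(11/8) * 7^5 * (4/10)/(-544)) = -333729396/17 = -19631140.94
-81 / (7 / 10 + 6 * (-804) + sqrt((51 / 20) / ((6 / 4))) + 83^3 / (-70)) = 19845 * sqrt(170) / 413520545197 + 2578200030 / 413520545197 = 0.01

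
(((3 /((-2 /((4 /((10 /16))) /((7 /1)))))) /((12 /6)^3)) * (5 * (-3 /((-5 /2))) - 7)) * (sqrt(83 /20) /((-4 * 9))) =-sqrt(415) /2100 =-0.01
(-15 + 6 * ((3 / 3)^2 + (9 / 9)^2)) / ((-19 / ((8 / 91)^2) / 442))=6528 / 12103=0.54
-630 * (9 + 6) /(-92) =4725 /46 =102.72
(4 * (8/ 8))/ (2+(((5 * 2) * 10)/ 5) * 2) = 2/ 21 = 0.10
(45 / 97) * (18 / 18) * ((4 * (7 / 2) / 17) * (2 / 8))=0.10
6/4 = 3/2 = 1.50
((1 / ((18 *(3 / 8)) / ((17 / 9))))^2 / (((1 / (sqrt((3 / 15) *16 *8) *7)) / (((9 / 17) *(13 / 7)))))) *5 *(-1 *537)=-5063552 *sqrt(10) / 2187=-7321.61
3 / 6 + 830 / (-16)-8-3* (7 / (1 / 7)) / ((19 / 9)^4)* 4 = -92765419 / 1042568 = -88.98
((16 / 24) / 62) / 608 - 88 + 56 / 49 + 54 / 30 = -168331453 / 1979040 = -85.06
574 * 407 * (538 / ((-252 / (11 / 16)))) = -49376833 / 144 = -342894.67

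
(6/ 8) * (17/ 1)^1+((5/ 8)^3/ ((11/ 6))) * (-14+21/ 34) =1050111/ 95744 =10.97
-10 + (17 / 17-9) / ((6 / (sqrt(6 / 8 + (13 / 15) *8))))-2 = -12-2 *sqrt(6915) / 45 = -15.70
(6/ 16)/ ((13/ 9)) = 27/ 104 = 0.26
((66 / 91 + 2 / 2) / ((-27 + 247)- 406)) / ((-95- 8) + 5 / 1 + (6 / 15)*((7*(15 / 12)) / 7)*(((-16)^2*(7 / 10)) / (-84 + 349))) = 208025 / 2190258252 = 0.00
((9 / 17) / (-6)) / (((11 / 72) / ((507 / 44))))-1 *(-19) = 25394 / 2057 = 12.35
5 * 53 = 265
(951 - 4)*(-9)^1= -8523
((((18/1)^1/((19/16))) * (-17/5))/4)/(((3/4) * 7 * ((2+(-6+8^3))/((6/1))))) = -2448/84455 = -0.03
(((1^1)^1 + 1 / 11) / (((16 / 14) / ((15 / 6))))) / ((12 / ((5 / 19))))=175 / 3344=0.05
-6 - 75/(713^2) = -3050289/508369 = -6.00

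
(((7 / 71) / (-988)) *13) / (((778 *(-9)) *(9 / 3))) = 7 / 113348376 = 0.00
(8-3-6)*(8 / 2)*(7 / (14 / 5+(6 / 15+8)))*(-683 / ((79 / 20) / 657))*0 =0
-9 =-9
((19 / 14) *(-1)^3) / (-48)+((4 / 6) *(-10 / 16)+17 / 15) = 2503 / 3360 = 0.74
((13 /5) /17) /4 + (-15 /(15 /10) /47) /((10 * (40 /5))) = 1137 /31960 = 0.04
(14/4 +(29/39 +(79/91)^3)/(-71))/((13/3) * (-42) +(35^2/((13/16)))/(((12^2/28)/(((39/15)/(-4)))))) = -3351762123/358794745946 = -0.01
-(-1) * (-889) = -889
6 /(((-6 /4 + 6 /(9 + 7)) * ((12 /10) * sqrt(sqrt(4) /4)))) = -40 * sqrt(2) /9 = -6.29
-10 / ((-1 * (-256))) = -5 / 128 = -0.04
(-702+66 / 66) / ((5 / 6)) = -4206 / 5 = -841.20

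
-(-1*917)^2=-840889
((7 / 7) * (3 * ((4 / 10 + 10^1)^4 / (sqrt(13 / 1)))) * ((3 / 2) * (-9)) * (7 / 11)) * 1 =-159449472 * sqrt(13) / 6875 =-83622.29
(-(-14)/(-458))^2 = 0.00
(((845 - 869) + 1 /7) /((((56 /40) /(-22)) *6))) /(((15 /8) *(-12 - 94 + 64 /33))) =-80828 /252399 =-0.32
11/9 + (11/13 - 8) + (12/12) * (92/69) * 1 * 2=-382/117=-3.26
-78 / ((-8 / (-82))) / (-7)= 114.21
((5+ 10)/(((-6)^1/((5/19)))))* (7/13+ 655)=-106525/247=-431.28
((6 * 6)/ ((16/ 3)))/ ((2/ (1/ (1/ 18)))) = 243/ 4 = 60.75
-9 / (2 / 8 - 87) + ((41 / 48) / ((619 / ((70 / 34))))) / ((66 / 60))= 102500317 / 963990984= 0.11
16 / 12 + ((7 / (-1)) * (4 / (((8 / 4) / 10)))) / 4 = -101 / 3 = -33.67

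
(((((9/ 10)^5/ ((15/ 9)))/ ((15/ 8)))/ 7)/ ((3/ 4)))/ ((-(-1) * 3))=6561/ 546875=0.01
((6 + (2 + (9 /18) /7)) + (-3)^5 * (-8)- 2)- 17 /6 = 1947.24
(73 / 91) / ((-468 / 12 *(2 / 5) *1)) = -365 / 7098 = -0.05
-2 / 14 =-1 / 7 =-0.14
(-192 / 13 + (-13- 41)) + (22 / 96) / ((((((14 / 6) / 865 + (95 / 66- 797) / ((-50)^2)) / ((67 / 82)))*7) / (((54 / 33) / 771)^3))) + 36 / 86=-6147141779950921342146 / 89935412870388868783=-68.35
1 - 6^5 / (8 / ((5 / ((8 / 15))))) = -18223 / 2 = -9111.50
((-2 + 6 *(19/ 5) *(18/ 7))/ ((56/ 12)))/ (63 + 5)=2973/ 16660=0.18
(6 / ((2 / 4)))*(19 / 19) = 12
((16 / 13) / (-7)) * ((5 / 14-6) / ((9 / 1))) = 632 / 5733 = 0.11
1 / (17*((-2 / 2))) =-1 / 17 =-0.06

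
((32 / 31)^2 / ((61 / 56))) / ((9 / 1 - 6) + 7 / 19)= 17024 / 58621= 0.29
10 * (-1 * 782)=-7820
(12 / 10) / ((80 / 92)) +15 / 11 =1509 / 550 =2.74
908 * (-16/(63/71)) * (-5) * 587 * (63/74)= 1513708640/37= 40911044.32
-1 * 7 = -7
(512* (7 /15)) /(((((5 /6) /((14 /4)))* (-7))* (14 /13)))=-3328 /25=-133.12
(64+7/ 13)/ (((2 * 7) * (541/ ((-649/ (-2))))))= 544511/ 196924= 2.77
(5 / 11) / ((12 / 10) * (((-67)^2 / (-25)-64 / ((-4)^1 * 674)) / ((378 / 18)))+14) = 1474375 / 12133704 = 0.12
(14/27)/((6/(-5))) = -35/81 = -0.43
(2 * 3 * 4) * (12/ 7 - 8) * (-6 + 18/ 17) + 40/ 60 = 746.08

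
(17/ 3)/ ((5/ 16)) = 272/ 15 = 18.13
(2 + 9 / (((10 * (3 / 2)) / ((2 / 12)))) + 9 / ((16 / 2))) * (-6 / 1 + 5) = -129 / 40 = -3.22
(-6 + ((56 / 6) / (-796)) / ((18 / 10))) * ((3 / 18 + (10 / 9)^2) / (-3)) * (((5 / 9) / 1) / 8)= 36629855 / 188012016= 0.19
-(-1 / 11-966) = 10627 / 11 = 966.09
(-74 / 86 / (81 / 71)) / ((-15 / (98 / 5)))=257446 / 261225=0.99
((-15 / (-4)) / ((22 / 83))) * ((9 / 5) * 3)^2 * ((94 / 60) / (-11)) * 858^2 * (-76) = 82183814271 / 25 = 3287352570.84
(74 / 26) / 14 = 37 / 182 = 0.20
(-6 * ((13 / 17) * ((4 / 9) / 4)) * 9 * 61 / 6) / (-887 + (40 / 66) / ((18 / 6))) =78507 / 1492481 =0.05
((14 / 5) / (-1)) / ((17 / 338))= -4732 / 85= -55.67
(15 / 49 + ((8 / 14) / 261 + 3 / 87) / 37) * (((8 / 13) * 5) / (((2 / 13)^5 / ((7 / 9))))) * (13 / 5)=13489445983 / 608391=22172.33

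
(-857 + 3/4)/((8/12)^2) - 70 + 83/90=-1436861/720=-1995.64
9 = 9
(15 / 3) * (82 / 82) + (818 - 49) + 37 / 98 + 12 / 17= 1291289 / 1666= 775.08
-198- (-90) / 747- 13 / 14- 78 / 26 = -234501 / 1162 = -201.81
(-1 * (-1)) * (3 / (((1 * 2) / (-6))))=-9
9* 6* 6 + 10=334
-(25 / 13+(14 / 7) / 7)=-201 / 91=-2.21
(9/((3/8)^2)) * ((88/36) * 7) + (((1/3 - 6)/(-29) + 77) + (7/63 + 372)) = 403093/261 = 1544.42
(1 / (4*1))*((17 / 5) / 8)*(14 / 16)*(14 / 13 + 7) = 2499 / 3328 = 0.75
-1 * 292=-292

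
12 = 12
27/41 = 0.66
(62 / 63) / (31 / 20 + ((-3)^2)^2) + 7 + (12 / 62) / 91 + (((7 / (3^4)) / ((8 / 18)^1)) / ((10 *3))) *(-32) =329210309 / 48366045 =6.81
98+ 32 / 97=9538 / 97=98.33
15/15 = 1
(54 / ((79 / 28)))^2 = 2286144 / 6241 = 366.31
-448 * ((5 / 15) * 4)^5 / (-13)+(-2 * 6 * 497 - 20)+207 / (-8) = -148211545 / 25272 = -5864.65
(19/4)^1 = 19/4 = 4.75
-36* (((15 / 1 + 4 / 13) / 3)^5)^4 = -5153139370418716.09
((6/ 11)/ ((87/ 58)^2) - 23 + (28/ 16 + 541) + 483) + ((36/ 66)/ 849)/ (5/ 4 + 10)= 51092437/ 50940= 1002.99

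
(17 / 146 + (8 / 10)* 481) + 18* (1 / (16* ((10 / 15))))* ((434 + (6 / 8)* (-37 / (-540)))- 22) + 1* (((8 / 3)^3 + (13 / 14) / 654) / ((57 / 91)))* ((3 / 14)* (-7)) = 1081382272319 / 1044976896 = 1034.84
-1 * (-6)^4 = -1296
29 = 29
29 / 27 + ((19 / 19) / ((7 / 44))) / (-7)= 233 / 1323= 0.18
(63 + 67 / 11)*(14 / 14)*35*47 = 1250200 / 11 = 113654.55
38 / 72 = 0.53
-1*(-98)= 98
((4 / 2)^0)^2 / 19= 1 / 19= 0.05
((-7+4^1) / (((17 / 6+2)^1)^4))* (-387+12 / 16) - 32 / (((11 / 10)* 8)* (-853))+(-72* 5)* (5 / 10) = -1180436054480 / 6636417623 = -177.87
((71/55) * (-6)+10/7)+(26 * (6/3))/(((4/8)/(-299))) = -11974392/385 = -31102.32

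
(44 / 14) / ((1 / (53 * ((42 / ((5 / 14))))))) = 97944 / 5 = 19588.80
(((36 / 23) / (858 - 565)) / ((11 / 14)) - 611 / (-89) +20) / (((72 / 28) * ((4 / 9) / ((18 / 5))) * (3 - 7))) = -2233819917 / 105559696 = -21.16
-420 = -420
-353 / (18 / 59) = -20827 / 18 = -1157.06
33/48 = 11/16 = 0.69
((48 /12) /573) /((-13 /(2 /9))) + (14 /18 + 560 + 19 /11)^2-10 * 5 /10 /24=61601269442179 /194687064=316411.72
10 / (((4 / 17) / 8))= 340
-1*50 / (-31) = 50 / 31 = 1.61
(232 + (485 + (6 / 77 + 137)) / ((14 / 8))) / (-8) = -39581 / 539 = -73.43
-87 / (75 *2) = -29 / 50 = -0.58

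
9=9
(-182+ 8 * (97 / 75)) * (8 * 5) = -102992 / 15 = -6866.13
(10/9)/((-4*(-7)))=5/126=0.04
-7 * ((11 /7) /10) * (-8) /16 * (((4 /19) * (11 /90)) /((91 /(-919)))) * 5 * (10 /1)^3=-11119900 /15561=-714.60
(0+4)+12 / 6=6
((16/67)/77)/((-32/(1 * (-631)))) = 631/10318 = 0.06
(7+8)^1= 15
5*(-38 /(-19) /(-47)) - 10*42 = -19750 /47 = -420.21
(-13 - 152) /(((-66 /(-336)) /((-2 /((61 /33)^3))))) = 60374160 /226981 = 265.99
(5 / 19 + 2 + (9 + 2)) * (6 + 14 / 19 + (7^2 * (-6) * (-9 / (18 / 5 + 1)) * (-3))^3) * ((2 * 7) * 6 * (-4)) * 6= 603514856819414227968 / 4392287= 137403329249526.32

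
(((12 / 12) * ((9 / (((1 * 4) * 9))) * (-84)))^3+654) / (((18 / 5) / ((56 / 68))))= -100415 / 51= -1968.92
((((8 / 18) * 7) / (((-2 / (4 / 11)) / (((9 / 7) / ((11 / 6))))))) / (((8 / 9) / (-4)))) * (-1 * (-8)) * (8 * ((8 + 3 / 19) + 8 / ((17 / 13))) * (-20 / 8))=-159356160 / 39083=-4077.38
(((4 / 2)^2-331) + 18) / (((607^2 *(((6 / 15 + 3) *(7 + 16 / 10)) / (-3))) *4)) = 23175 / 1077344876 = 0.00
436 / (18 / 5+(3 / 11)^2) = 263780 / 2223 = 118.66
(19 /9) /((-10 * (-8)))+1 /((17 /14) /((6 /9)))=7043 /12240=0.58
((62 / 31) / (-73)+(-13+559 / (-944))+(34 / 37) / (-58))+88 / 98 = -12.74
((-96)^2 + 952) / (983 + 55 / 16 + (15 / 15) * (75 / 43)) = 6995584 / 679869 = 10.29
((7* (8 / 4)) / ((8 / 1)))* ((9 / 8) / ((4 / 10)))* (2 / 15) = 21 / 32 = 0.66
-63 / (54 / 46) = -53.67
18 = 18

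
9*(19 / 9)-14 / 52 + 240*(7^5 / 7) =14982727 / 26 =576258.73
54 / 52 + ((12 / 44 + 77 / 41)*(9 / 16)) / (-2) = 40671 / 93808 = 0.43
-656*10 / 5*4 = -5248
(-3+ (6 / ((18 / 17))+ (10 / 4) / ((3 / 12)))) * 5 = 190 / 3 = 63.33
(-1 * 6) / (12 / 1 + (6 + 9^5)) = -2 / 19689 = -0.00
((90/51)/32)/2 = 15/544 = 0.03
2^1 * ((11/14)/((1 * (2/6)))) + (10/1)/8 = 167/28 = 5.96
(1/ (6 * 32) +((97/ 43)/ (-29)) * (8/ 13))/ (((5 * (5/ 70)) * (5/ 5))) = -0.12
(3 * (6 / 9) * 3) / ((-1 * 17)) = -6 / 17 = -0.35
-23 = -23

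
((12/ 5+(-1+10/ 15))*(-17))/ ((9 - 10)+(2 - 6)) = 527/ 75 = 7.03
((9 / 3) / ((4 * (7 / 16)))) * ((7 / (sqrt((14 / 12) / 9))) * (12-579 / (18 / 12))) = -12465.24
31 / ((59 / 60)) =1860 / 59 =31.53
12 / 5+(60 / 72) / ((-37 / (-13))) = 2989 / 1110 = 2.69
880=880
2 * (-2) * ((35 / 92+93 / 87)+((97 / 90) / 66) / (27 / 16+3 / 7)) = -1368217603 / 234747315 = -5.83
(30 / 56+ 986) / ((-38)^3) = -27623 / 1536416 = -0.02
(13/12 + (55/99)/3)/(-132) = -137/14256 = -0.01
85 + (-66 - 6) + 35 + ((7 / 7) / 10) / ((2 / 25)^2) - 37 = 213 / 8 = 26.62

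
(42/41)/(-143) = -42/5863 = -0.01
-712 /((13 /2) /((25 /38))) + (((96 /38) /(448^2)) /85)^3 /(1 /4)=-1947296691836472524799649 /27021476566494871552000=-72.06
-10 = -10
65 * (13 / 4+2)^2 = 28665 / 16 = 1791.56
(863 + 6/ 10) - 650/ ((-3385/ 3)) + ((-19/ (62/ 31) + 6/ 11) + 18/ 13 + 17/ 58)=12028804547/ 14037595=856.90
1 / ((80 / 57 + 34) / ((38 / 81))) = 361 / 27243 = 0.01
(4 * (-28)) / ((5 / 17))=-1904 / 5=-380.80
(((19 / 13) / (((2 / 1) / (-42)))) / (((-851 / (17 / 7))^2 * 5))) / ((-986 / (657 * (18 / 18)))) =636633 / 19111664390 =0.00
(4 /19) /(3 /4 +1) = 0.12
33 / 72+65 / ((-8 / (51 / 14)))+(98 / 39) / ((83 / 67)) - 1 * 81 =-39195161 / 362544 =-108.11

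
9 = 9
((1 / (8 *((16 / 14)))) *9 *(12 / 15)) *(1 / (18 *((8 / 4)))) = 7 / 320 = 0.02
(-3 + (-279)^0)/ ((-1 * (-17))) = -2/ 17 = -0.12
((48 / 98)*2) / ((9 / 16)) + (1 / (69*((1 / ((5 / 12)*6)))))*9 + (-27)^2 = 4943479 / 6762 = 731.07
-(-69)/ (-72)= -23/ 24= -0.96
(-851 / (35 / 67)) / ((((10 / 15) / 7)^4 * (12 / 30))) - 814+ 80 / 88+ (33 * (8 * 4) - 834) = -17425344485 / 352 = -49503819.56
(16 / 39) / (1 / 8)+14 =674 / 39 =17.28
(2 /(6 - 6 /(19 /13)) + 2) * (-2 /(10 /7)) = -77 /18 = -4.28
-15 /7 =-2.14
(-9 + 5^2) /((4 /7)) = 28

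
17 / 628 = 0.03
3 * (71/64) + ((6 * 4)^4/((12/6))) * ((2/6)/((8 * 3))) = 147669/64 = 2307.33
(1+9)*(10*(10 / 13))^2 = 591.72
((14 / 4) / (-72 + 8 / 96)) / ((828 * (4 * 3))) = -7 / 1429128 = -0.00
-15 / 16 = -0.94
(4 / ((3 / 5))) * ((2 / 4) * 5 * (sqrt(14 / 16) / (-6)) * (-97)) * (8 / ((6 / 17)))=41225 * sqrt(14) / 27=5712.96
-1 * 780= -780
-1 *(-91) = 91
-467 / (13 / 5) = -2335 / 13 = -179.62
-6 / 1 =-6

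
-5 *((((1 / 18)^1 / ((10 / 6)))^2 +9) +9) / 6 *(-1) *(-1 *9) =-16201 / 120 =-135.01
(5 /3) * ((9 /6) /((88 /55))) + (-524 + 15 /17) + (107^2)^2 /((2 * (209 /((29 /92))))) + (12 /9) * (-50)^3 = -268064346565 /3922512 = -68339.97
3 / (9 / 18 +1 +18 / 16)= 8 / 7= 1.14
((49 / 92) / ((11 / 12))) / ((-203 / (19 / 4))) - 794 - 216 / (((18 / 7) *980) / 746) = -881275709 / 1027180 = -857.96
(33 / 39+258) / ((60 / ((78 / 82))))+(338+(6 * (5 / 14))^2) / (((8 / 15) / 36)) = 185865067 / 8036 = 23129.05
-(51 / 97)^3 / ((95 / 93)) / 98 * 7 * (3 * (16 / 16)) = -37009629 / 1213855090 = -0.03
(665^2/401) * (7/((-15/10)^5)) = -99058400/97443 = -1016.58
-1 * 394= -394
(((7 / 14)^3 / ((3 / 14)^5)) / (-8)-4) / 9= -18751 / 4374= -4.29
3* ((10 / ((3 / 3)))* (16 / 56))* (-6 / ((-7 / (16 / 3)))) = 1920 / 49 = 39.18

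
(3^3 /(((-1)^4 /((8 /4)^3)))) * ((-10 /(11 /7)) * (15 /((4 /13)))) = -737100 /11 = -67009.09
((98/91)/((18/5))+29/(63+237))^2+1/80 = 11578643/68445000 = 0.17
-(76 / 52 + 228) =-2983 / 13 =-229.46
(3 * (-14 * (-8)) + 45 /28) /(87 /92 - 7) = -217419 /3899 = -55.76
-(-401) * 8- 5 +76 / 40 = 3204.90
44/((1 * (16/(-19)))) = -209/4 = -52.25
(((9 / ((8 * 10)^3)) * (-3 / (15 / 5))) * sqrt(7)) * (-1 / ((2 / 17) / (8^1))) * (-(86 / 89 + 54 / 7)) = -25857 * sqrt(7) / 2492000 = -0.03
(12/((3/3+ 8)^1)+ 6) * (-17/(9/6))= -748/9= -83.11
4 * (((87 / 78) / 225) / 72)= 29 / 105300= 0.00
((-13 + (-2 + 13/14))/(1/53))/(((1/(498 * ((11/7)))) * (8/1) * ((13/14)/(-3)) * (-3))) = -78565.66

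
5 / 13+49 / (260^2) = 26049 / 67600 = 0.39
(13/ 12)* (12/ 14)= 13/ 14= 0.93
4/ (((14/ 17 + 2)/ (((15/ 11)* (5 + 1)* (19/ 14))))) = 15.73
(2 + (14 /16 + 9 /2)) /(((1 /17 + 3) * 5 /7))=7021 /2080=3.38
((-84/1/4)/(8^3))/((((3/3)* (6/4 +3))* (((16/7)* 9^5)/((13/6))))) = -637/4353564672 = -0.00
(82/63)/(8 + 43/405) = 0.16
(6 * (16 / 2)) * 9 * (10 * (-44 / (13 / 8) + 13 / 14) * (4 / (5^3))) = -8223552 / 2275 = -3614.75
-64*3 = -192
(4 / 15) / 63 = 4 / 945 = 0.00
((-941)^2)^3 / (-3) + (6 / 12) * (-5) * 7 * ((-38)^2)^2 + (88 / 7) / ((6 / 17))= -1619998177371488073 / 7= -231428311053069724.71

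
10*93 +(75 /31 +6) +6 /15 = 145517 /155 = 938.82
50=50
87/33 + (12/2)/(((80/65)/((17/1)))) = 7525/88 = 85.51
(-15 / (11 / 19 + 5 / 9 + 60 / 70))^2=56.72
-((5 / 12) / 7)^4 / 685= -125 / 6820837632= -0.00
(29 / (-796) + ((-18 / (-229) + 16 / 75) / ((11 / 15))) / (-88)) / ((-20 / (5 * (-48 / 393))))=-4516698 / 3611729605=-0.00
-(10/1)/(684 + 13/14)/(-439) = 0.00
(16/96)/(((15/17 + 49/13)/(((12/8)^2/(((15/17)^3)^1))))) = 1085773/9252000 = 0.12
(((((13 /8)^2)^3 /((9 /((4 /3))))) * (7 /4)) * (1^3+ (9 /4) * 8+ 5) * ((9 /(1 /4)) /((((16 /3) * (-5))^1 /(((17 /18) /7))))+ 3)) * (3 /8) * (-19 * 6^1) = -72358693719 /5242880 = -13801.33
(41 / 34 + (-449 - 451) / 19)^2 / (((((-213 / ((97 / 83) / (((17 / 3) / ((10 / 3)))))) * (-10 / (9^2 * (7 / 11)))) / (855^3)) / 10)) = 12830583441476233125 / 57904618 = 221581350238.36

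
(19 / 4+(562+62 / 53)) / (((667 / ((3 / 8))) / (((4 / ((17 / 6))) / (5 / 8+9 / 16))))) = 4334364 / 11418373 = 0.38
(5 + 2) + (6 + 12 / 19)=259 / 19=13.63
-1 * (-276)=276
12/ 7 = 1.71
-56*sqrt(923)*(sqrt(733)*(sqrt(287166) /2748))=-14*sqrt(194284741794) /687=-8982.36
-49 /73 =-0.67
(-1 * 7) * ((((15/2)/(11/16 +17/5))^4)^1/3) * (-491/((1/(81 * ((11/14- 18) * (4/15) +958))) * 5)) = 28312144128000000/141158161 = 200570366.80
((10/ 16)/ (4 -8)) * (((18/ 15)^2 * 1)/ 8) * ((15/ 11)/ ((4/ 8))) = -27/ 352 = -0.08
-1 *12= -12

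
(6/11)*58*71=24708/11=2246.18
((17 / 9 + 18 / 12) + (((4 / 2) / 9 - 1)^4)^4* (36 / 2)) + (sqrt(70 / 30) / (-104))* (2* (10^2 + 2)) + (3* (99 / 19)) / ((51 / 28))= 1635138824368755131 / 133005671333143254 - 17* sqrt(21) / 26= 9.30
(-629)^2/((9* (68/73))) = 1698929/36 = 47192.47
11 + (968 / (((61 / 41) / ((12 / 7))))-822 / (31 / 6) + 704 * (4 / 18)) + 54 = 140303089 / 119133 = 1177.70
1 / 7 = 0.14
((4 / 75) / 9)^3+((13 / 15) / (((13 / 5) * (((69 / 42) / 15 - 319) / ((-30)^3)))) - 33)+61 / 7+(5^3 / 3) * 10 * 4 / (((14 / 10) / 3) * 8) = 64928522799610591 / 144168441046875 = 450.37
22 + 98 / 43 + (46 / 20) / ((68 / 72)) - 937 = -3327094 / 3655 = -910.29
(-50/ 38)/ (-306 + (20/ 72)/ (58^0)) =450/ 104557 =0.00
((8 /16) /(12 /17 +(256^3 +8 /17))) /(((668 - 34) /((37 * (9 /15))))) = 1887 /1808248467280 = 0.00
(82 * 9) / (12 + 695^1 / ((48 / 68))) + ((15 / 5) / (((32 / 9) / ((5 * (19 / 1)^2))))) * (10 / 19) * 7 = 1073760921 / 191344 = 5611.68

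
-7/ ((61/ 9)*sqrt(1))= -63/ 61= -1.03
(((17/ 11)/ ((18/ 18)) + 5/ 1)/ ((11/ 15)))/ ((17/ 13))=6.83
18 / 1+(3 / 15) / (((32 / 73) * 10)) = 18.05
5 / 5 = 1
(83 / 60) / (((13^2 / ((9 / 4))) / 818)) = 15.07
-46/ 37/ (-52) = 23/ 962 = 0.02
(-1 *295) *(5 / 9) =-1475 / 9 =-163.89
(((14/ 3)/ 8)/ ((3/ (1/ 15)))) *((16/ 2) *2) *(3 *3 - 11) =-0.41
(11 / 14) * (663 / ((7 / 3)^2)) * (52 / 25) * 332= 566578584 / 8575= 66073.30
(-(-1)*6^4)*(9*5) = 58320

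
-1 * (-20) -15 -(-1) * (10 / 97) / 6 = 5.02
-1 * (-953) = 953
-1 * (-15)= 15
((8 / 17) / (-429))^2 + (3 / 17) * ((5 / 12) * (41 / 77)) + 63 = 93881674963 / 1489259772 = 63.04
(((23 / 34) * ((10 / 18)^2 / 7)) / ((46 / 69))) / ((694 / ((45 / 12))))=2875 / 11892384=0.00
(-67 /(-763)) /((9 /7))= 67 /981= 0.07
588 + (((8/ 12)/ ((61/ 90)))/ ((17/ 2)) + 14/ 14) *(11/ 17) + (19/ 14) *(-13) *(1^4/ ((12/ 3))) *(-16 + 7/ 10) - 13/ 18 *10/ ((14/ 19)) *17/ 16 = 114757387747/ 177700320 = 645.79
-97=-97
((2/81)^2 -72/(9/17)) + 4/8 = -1778023/13122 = -135.50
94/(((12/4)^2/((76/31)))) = 7144/279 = 25.61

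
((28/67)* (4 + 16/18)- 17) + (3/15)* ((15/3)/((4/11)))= -29443/2412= -12.21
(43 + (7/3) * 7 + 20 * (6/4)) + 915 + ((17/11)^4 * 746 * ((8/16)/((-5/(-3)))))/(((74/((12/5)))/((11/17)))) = 1031.13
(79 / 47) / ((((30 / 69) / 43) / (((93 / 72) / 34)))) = 2422061 / 383520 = 6.32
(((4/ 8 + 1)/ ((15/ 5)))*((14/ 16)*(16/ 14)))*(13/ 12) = 13/ 24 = 0.54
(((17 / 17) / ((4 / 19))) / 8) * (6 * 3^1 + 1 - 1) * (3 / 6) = 171 / 32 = 5.34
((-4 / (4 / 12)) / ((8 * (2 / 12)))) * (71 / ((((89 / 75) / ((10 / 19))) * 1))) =-479250 / 1691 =-283.41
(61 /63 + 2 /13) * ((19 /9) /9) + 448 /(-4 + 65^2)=1641631 /4444713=0.37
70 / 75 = 0.93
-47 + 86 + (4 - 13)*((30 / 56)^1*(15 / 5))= 687 / 28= 24.54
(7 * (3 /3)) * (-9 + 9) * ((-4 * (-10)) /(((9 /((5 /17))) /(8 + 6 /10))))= 0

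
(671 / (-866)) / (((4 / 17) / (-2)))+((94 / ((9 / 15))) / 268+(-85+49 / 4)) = -11415143 / 174066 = -65.58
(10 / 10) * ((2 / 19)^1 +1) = 21 / 19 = 1.11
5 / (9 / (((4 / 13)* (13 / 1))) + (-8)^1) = -20 / 23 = -0.87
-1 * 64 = -64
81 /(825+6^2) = 0.09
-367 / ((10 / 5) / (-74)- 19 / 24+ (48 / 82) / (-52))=173702568 / 392819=442.19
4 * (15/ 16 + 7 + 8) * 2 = 255/ 2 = 127.50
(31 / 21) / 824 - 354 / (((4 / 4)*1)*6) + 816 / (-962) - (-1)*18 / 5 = -56.25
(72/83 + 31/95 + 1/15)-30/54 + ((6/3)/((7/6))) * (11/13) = 13919473/6457815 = 2.16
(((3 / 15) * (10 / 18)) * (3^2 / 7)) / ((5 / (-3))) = -3 / 35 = -0.09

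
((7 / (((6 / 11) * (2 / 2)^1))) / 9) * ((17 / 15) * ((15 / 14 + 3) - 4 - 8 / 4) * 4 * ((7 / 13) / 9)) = -1309 / 1755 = -0.75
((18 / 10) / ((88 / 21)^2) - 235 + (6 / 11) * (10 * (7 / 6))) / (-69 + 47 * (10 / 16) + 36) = 63.04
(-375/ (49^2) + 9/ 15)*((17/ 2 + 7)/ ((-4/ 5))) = -20646/ 2401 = -8.60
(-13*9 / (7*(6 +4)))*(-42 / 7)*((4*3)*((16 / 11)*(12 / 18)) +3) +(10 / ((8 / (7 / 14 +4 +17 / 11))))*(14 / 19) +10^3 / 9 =47423 / 180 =263.46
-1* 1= -1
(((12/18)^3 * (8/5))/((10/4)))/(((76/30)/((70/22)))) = 448/1881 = 0.24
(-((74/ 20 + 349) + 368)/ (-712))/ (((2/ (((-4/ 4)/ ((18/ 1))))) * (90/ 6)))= -7207/ 3844800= -0.00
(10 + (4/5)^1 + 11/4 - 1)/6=2.09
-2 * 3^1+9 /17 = -93 /17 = -5.47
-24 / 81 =-8 / 27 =-0.30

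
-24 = -24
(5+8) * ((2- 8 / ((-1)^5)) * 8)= 1040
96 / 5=19.20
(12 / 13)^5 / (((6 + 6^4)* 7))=0.00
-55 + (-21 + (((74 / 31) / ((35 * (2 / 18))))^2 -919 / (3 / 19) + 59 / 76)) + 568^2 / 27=14624094225637 / 2415665700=6053.86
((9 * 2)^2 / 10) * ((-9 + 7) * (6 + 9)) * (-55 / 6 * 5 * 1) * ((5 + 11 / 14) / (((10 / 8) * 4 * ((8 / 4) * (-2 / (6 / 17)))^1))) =-1082565 / 238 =-4548.59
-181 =-181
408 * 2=816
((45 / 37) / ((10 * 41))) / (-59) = -9 / 179006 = -0.00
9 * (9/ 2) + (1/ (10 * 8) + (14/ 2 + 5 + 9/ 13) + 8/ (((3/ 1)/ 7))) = 224239/ 3120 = 71.87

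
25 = 25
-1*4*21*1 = -84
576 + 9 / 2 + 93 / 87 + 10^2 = 39531 / 58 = 681.57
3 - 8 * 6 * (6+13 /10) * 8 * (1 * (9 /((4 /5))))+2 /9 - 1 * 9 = -283876 /9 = -31541.78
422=422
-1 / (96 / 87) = -29 / 32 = -0.91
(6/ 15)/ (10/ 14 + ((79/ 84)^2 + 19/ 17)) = 0.15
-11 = -11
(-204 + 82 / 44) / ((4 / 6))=-13341 / 44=-303.20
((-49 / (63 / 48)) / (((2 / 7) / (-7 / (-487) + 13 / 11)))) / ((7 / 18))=-2153088 / 5357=-401.92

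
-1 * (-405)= 405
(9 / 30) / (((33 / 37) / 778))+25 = 15768 / 55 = 286.69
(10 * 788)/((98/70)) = 39400/7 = 5628.57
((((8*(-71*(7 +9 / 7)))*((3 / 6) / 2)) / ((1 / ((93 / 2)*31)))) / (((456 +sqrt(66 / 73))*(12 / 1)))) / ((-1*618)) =2744455513 / 5472123951 - 1978699*sqrt(4818) / 131330974824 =0.50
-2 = -2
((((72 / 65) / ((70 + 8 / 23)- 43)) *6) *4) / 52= 9936 / 531505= 0.02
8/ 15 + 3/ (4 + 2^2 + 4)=47/ 60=0.78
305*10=3050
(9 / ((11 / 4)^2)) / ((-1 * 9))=-16 / 121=-0.13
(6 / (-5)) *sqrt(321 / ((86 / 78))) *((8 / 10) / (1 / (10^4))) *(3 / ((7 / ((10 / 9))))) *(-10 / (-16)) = -60000 *sqrt(59813) / 301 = -48750.89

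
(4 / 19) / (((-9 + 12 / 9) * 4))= -3 / 437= -0.01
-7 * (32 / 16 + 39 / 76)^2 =-255367 / 5776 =-44.21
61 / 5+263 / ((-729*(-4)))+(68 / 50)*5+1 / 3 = 56639 / 2916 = 19.42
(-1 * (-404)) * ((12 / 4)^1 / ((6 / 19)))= 3838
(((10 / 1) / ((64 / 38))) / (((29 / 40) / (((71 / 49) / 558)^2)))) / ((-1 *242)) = -2394475 / 10493102554704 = -0.00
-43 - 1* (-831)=788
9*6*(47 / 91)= 2538 / 91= 27.89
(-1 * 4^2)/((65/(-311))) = 4976/65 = 76.55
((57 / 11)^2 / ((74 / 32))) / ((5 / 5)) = 51984 / 4477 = 11.61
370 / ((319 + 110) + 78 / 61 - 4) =22570 / 26003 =0.87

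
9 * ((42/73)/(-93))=-0.06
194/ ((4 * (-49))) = -97/ 98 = -0.99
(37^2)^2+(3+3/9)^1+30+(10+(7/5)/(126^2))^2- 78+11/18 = 1874216.95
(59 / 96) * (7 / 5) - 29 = -13507 / 480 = -28.14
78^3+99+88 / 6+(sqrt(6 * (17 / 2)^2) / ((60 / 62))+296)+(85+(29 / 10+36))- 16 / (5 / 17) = 527 * sqrt(6) / 60+2850187 / 6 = 475052.68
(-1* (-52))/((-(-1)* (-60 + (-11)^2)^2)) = 52/3721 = 0.01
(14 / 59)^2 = 196 / 3481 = 0.06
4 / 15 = 0.27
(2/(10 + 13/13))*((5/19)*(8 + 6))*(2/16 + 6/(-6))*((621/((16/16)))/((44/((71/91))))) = -1543185/239096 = -6.45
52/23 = 2.26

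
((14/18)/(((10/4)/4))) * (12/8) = 28/15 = 1.87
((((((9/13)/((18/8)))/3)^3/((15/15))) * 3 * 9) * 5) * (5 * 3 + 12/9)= 2.38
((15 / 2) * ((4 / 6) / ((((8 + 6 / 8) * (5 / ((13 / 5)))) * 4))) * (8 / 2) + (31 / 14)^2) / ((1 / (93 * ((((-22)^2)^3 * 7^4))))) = 3291331225558992 / 25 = 131653249022359.68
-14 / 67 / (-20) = 7 / 670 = 0.01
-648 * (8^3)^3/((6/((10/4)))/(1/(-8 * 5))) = 905969664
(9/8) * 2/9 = 1/4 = 0.25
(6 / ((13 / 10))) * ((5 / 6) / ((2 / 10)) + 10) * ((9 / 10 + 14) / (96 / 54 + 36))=1341 / 52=25.79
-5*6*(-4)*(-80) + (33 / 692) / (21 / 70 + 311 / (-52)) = -2453003745 / 255521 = -9600.01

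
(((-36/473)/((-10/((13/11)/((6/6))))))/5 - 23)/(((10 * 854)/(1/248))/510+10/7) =-1067962287/192908249050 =-0.01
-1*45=-45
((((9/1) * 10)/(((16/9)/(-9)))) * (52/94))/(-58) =47385/10904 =4.35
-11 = -11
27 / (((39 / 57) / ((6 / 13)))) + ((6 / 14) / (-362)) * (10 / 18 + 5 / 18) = 18.21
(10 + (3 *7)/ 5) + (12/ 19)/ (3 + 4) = 9503/ 665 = 14.29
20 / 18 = 10 / 9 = 1.11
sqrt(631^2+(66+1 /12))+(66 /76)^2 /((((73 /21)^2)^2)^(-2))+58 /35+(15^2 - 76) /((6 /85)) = 35*sqrt(11703) /6+552006256253358899 /30342338287380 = 18823.66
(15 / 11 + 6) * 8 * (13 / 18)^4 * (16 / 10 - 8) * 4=-1827904 / 4455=-410.30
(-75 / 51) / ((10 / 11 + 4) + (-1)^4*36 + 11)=-275 / 9707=-0.03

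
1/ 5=0.20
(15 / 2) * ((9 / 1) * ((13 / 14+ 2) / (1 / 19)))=105165 / 28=3755.89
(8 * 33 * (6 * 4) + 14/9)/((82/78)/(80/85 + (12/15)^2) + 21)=166094656/567793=292.53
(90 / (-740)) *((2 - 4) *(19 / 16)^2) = 3249 / 9472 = 0.34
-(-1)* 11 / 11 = 1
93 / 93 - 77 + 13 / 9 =-74.56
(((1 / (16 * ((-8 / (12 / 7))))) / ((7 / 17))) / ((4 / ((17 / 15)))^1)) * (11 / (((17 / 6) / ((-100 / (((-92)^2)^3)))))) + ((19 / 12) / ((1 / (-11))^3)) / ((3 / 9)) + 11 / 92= -3005429040091165963 / 475382321053696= -6322.13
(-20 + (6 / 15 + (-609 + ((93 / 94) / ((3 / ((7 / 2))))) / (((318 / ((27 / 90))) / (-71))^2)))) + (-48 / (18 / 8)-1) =-412499941349 / 633710400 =-650.93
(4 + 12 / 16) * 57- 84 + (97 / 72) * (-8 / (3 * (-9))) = 181909 / 972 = 187.15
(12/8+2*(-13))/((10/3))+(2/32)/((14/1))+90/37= -203599/41440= -4.91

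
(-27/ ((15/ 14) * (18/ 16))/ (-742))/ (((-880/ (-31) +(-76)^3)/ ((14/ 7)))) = -31/ 225372165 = -0.00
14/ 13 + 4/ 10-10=-554/ 65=-8.52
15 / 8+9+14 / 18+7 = 1343 / 72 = 18.65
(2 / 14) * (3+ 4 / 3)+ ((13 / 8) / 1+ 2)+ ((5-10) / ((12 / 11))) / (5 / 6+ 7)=28891 / 7896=3.66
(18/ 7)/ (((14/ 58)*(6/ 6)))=522/ 49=10.65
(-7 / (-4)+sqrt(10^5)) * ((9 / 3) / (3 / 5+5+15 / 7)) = 735 / 1084+10500 * sqrt(10) / 271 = 123.20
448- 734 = -286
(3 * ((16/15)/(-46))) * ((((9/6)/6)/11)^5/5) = -1/11853353600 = -0.00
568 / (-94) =-284 / 47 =-6.04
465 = 465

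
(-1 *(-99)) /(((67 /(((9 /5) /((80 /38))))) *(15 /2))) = 5643 /33500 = 0.17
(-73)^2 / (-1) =-5329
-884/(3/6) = -1768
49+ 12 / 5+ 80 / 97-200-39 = -90586 / 485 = -186.78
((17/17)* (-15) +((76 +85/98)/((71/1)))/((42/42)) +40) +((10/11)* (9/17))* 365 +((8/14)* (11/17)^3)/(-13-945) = 36339163376343/180118941926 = 201.75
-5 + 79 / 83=-336 / 83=-4.05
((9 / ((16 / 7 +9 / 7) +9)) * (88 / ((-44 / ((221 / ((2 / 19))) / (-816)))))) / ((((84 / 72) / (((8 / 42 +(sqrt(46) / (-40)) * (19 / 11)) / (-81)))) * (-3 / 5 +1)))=-1235 / 66528 +4693 * sqrt(46) / 1115136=0.01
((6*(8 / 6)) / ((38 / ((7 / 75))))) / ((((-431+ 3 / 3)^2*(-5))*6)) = -7 / 1976118750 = -0.00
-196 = -196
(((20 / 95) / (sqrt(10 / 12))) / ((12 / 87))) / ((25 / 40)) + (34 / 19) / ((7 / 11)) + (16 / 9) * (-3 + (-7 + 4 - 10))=-30682 / 1197 + 232 * sqrt(30) / 475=-22.96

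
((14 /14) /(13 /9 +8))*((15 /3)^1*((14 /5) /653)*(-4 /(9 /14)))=-0.01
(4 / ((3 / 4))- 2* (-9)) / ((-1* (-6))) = 3.89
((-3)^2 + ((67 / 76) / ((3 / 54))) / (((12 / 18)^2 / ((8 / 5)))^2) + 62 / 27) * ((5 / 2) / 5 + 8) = 47300749 / 25650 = 1844.08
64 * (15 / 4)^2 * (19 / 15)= 1140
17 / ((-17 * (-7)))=1 / 7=0.14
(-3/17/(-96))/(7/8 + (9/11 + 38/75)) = 0.00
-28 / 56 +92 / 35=149 / 70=2.13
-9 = -9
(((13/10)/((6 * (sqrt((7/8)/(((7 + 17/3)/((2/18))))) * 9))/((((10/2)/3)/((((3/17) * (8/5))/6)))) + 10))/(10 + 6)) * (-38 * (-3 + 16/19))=140706875/211154624 - 94095 * sqrt(399)/211154624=0.66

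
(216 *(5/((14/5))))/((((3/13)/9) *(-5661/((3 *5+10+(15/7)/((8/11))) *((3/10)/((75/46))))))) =-842283/61642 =-13.66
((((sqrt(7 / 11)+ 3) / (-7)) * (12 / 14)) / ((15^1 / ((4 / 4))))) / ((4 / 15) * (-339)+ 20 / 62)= 31 * sqrt(77) / 3762759+ 31 / 114023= 0.00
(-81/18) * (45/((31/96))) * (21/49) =-58320/217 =-268.76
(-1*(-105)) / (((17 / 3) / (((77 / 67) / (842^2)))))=24255 / 807509996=0.00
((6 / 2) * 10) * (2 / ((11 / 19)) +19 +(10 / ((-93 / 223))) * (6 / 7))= 136170 / 2387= 57.05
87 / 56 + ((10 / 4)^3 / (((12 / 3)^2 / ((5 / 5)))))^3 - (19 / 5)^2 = -4387543029 / 367001600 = -11.96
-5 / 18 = -0.28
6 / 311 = 0.02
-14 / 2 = -7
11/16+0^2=11/16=0.69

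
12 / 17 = 0.71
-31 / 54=-0.57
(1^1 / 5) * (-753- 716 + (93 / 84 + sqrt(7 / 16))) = -41101 / 140 + sqrt(7) / 20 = -293.45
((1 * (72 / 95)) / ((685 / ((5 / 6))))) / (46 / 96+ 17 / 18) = 1728 / 2668075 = 0.00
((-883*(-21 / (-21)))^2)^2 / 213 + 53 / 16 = 9726638998825 / 3408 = 2854060739.09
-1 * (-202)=202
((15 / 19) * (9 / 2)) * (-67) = -9045 / 38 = -238.03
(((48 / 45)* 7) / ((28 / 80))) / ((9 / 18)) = 128 / 3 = 42.67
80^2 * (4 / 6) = 12800 / 3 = 4266.67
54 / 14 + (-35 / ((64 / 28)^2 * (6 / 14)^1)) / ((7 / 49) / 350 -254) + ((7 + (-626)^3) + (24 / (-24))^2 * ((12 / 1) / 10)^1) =-2051735391941475833 / 8363698560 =-245314363.88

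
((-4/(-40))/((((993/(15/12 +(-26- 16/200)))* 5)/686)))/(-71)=851669/176257500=0.00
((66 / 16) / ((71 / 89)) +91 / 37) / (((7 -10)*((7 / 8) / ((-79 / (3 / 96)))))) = 405382496 / 55167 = 7348.28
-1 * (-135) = 135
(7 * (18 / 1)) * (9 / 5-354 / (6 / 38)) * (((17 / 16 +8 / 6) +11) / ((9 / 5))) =-50415701 / 24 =-2100654.21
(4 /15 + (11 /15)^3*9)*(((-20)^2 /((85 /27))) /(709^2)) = 206064 /213639425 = 0.00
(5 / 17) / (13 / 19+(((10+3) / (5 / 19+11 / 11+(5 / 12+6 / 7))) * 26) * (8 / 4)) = 384655 / 349378237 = 0.00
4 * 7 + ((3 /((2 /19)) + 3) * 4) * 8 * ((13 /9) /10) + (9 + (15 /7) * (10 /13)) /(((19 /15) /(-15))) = 21613 /455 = 47.50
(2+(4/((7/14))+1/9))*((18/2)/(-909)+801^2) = 5896954700/909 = 6487298.90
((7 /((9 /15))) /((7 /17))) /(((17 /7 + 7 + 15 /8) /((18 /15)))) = 1904 /633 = 3.01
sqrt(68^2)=68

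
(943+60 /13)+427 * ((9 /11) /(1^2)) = 185468 /143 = 1296.98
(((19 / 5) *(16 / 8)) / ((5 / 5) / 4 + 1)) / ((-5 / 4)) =-608 / 125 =-4.86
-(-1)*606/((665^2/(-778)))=-471468/442225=-1.07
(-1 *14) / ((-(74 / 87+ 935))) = 1218 / 81419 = 0.01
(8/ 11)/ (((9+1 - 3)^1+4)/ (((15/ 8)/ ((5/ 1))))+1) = 24/ 1001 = 0.02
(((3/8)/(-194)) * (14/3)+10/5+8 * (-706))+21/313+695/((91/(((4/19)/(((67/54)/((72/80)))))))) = -158826343823845/28136874584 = -5644.78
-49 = -49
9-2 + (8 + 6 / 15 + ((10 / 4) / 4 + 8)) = 961 / 40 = 24.02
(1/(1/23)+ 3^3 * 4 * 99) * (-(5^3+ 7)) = -1414380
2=2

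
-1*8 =-8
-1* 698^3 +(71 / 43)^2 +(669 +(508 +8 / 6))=-1886352819086 / 5547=-340067210.94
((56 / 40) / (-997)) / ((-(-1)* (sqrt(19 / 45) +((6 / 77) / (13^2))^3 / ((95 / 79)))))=45009820628385388776 / 166031520146880116267142040619627 - 36812140876149315754261213029* sqrt(95) / 166031520146880116267142040619627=-0.00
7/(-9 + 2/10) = -35/44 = -0.80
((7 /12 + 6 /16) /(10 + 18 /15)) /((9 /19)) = 2185 /12096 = 0.18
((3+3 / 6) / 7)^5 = 1 / 32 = 0.03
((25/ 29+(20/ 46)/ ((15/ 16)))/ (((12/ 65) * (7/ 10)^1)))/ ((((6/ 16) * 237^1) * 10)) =49270/ 4268133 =0.01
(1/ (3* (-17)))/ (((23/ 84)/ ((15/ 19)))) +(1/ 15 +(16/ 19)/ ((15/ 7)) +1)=156356/ 111435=1.40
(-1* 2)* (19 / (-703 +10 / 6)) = 57 / 1052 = 0.05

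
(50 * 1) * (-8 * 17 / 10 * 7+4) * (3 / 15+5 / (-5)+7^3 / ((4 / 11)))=-4297572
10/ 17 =0.59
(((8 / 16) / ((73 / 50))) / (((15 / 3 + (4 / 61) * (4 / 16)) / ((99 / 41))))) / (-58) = -16775 / 5902196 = -0.00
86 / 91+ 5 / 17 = 1917 / 1547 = 1.24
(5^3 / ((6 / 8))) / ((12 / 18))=250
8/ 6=1.33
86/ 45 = 1.91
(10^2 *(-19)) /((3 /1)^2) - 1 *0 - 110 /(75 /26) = -11216 /45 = -249.24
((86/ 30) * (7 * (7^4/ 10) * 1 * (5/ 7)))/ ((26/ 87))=2994047/ 260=11515.57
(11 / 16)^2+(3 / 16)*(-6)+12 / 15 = 0.15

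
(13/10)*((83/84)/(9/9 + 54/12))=1079/4620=0.23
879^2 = 772641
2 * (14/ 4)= 7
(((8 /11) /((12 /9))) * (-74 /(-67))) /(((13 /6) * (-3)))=-888 /9581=-0.09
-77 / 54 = -1.43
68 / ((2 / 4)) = 136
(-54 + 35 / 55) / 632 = -587 / 6952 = -0.08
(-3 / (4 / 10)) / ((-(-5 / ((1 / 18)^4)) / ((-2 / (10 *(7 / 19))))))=19 / 2449440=0.00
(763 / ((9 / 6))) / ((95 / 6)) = 3052 / 95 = 32.13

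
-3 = -3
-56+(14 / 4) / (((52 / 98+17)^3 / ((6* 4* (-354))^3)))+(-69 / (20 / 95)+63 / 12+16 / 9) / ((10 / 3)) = -15151345860263819047 / 38030386740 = -398401046.09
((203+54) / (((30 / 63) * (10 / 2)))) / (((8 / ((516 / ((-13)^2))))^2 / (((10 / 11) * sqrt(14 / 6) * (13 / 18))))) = 3326351 * sqrt(21) / 966680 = 15.77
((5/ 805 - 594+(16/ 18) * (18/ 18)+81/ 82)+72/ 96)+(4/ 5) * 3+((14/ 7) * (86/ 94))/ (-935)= -6150553170943/ 10442914020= -588.97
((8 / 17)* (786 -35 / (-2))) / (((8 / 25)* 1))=40175 / 34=1181.62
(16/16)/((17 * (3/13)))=0.25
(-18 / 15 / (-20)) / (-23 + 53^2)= 3 / 139300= 0.00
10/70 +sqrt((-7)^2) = 50/7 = 7.14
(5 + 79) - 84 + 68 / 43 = 68 / 43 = 1.58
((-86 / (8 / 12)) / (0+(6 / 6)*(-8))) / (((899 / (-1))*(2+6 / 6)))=-43 / 7192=-0.01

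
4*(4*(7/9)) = 112/9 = 12.44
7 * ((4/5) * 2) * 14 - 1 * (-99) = 255.80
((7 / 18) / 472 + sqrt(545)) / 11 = 7 / 93456 + sqrt(545) / 11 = 2.12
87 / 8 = 10.88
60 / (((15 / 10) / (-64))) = -2560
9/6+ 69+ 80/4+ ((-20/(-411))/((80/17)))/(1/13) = 149003/1644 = 90.63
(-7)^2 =49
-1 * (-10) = 10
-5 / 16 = -0.31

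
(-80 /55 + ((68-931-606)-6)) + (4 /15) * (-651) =-90753 /55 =-1650.05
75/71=1.06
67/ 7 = 9.57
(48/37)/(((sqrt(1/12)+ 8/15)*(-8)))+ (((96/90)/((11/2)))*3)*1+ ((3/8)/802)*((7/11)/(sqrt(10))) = 21*sqrt(10)/705760+ 55904/368335+ 900*sqrt(3)/6697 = 0.38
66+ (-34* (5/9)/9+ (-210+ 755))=49321/81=608.90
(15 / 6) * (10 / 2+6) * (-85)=-2337.50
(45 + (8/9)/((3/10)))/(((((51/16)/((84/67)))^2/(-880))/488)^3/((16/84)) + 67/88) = 473813342460361090494663743242240000/7521308674190707773288922422115959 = 63.00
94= 94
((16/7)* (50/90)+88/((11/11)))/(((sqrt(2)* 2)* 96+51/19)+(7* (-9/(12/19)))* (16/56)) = 23294608/738506097+519747584* sqrt(2)/2215518291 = 0.36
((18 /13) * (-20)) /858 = -60 /1859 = -0.03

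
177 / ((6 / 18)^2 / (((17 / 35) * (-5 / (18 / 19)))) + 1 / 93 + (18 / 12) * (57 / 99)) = 116971866 / 549203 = 212.98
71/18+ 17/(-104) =3.78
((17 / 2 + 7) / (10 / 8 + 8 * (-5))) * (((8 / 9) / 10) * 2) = -16 / 225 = -0.07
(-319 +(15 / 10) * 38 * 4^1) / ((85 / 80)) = -1456 / 17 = -85.65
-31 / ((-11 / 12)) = 372 / 11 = 33.82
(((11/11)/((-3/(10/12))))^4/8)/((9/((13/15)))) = 1625/22674816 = 0.00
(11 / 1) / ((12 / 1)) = 11 / 12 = 0.92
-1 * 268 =-268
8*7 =56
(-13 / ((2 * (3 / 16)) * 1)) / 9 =-104 / 27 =-3.85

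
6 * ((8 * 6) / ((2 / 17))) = 2448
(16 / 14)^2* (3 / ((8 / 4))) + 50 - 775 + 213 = -24992 / 49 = -510.04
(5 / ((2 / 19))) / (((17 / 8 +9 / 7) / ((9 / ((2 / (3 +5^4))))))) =7517160 / 191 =39356.86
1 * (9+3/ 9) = 28/ 3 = 9.33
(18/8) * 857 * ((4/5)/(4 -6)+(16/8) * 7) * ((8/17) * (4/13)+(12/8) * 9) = 46517103/130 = 357823.87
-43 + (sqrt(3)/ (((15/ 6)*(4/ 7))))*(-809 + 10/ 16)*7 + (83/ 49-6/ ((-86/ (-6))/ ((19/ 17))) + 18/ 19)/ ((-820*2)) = -6903.72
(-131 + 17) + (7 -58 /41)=-4445 /41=-108.41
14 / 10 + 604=3027 / 5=605.40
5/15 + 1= 4/3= 1.33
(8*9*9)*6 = 3888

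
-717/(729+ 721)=-717/1450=-0.49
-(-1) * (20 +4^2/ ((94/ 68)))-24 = 356/ 47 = 7.57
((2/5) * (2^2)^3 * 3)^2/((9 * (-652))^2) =1024/5978025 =0.00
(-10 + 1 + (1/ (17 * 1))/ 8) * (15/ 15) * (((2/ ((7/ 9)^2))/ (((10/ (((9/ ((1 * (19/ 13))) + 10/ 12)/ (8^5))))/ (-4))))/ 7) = 26317737/ 72606679040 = 0.00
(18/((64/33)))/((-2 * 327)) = -99/6976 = -0.01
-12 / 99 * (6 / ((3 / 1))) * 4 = -32 / 33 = -0.97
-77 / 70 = -11 / 10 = -1.10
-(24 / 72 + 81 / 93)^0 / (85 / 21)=-21 / 85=-0.25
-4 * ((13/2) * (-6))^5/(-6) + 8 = -60149458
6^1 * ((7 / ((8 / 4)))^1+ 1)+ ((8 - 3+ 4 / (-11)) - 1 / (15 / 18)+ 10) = 2224 / 55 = 40.44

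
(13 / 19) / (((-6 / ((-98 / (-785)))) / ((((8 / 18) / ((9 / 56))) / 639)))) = -142688 / 2315956455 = -0.00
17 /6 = 2.83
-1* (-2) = 2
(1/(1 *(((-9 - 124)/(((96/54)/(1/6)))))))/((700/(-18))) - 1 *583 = -13569277/23275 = -583.00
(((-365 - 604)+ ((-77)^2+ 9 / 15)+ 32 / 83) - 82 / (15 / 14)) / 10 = 6081143 / 12450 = 488.45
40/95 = 0.42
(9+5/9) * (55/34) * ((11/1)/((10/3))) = 5203/102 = 51.01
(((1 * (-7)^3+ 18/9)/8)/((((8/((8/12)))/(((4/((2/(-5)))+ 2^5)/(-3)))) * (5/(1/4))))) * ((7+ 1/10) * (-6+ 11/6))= -266321/6912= -38.53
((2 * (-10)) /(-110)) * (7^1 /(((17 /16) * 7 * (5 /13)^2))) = 5408 /4675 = 1.16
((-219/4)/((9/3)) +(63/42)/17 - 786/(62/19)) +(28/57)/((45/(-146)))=-1409212669/5407020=-260.63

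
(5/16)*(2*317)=1585/8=198.12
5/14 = 0.36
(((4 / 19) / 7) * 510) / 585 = 136 / 5187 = 0.03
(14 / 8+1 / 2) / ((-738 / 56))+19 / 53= 408 / 2173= 0.19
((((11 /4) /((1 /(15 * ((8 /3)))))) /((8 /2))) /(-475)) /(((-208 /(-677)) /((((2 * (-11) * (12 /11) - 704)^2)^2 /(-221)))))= 386785503104 /1615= 239495667.56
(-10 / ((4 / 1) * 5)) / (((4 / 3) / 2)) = -3 / 4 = -0.75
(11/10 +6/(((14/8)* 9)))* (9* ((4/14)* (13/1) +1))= 30789/490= 62.83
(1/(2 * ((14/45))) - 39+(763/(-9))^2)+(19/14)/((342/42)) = 16216303/2268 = 7150.05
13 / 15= 0.87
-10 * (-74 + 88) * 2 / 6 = -140 / 3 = -46.67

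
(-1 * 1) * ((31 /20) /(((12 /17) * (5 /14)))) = -3689 /600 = -6.15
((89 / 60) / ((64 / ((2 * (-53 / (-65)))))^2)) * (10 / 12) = 250001 / 311500800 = 0.00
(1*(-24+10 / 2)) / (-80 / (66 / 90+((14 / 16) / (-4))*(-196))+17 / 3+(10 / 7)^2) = -14615769 / 4517789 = -3.24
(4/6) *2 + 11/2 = 41/6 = 6.83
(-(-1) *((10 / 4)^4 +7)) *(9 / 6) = 2211 / 32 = 69.09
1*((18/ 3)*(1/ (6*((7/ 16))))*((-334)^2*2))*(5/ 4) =4462240/ 7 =637462.86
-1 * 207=-207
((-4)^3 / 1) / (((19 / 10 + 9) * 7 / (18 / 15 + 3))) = -384 / 109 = -3.52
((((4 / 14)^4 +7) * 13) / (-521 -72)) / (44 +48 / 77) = -2405689 / 698878964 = -0.00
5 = 5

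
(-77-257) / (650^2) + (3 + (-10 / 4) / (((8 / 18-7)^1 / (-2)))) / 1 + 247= 3106421397 / 12463750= 249.24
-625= -625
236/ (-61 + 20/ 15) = -708/ 179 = -3.96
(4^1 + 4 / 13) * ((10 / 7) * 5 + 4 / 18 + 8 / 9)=320 / 9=35.56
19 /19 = 1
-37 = -37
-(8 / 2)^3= -64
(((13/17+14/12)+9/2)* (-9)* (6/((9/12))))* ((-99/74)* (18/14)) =3506976/4403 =796.50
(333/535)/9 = 37/535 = 0.07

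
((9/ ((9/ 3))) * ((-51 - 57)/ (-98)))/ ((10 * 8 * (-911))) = -81/ 1785560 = -0.00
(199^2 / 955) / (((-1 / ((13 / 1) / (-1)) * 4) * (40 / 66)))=222.37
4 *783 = 3132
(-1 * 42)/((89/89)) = -42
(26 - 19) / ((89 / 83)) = 581 / 89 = 6.53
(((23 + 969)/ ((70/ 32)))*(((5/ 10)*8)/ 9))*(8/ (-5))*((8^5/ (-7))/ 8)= 2080374784/ 11025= 188696.13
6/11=0.55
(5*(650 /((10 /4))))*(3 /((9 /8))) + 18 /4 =20827 /6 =3471.17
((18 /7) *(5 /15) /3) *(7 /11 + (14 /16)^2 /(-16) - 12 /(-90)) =121963 /591360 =0.21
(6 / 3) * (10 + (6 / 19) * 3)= 416 / 19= 21.89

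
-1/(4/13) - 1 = -17/4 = -4.25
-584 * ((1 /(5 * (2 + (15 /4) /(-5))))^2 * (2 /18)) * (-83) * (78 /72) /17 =2520544 /286875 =8.79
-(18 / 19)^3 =-5832 / 6859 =-0.85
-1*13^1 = -13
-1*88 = -88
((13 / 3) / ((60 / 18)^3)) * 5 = 117 / 200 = 0.58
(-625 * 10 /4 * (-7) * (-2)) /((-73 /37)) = 809375 /73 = 11087.33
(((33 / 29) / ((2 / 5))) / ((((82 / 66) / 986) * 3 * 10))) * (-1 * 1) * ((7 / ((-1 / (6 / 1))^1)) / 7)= 451.54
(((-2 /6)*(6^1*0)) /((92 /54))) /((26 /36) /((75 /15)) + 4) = 0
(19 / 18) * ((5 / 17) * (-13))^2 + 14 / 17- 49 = -170339 / 5202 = -32.74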